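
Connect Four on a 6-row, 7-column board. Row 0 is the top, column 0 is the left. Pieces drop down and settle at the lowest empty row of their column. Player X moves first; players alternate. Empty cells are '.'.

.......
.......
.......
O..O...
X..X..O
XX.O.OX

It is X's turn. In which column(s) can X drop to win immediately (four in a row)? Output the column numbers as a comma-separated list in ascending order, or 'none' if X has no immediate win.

col 0: drop X → no win
col 1: drop X → no win
col 2: drop X → no win
col 3: drop X → no win
col 4: drop X → no win
col 5: drop X → no win
col 6: drop X → no win

Answer: none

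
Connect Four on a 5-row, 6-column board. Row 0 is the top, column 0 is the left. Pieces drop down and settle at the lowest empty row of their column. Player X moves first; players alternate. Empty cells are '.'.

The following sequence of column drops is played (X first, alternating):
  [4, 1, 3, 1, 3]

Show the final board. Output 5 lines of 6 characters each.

Move 1: X drops in col 4, lands at row 4
Move 2: O drops in col 1, lands at row 4
Move 3: X drops in col 3, lands at row 4
Move 4: O drops in col 1, lands at row 3
Move 5: X drops in col 3, lands at row 3

Answer: ......
......
......
.O.X..
.O.XX.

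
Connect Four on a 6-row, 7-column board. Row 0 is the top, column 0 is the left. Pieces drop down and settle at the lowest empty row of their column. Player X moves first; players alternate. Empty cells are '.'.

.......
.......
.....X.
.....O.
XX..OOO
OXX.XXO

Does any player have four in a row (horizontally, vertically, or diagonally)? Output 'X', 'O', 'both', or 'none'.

none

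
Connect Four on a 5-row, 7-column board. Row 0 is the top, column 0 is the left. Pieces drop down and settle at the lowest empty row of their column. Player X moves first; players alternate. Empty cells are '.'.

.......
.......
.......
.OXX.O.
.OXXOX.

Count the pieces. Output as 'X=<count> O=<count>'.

X=5 O=4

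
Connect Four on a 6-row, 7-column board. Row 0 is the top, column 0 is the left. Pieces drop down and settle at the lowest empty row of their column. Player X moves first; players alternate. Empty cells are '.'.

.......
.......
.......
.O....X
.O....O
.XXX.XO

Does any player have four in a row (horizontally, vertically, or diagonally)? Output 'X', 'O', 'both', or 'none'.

none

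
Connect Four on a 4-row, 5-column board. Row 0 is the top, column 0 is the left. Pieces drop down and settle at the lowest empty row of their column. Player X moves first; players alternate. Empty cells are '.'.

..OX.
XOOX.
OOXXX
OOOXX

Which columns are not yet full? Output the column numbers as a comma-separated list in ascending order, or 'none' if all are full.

col 0: top cell = '.' → open
col 1: top cell = '.' → open
col 2: top cell = 'O' → FULL
col 3: top cell = 'X' → FULL
col 4: top cell = '.' → open

Answer: 0,1,4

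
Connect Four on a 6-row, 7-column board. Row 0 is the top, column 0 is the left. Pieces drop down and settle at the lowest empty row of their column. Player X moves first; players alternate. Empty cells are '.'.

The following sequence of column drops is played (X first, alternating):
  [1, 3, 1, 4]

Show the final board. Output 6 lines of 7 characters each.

Answer: .......
.......
.......
.......
.X.....
.X.OO..

Derivation:
Move 1: X drops in col 1, lands at row 5
Move 2: O drops in col 3, lands at row 5
Move 3: X drops in col 1, lands at row 4
Move 4: O drops in col 4, lands at row 5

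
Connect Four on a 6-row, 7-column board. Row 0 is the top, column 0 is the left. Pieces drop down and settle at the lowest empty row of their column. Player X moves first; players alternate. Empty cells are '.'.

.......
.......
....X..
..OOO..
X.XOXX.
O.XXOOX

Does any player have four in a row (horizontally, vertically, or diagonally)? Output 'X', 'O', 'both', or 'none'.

none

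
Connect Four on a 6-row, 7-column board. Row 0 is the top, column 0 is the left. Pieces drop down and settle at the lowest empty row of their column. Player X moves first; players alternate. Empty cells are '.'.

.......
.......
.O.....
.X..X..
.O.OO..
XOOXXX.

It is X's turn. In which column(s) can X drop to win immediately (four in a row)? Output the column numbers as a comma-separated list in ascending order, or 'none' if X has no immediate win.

Answer: 6

Derivation:
col 0: drop X → no win
col 1: drop X → no win
col 2: drop X → no win
col 3: drop X → no win
col 4: drop X → no win
col 5: drop X → no win
col 6: drop X → WIN!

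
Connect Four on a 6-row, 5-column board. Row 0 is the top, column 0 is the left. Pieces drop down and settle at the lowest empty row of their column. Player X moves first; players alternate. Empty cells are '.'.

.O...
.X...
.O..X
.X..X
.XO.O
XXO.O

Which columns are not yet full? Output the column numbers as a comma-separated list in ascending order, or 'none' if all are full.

col 0: top cell = '.' → open
col 1: top cell = 'O' → FULL
col 2: top cell = '.' → open
col 3: top cell = '.' → open
col 4: top cell = '.' → open

Answer: 0,2,3,4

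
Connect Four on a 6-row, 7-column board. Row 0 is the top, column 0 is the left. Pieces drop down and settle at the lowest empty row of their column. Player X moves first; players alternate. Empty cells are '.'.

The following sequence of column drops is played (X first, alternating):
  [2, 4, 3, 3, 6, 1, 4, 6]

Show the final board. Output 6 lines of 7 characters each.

Answer: .......
.......
.......
.......
...OX.O
.OXXO.X

Derivation:
Move 1: X drops in col 2, lands at row 5
Move 2: O drops in col 4, lands at row 5
Move 3: X drops in col 3, lands at row 5
Move 4: O drops in col 3, lands at row 4
Move 5: X drops in col 6, lands at row 5
Move 6: O drops in col 1, lands at row 5
Move 7: X drops in col 4, lands at row 4
Move 8: O drops in col 6, lands at row 4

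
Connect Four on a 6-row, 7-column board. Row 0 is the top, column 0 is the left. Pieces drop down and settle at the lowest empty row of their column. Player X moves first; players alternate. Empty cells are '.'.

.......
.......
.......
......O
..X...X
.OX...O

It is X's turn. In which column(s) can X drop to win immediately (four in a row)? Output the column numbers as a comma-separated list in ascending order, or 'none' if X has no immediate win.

col 0: drop X → no win
col 1: drop X → no win
col 2: drop X → no win
col 3: drop X → no win
col 4: drop X → no win
col 5: drop X → no win
col 6: drop X → no win

Answer: none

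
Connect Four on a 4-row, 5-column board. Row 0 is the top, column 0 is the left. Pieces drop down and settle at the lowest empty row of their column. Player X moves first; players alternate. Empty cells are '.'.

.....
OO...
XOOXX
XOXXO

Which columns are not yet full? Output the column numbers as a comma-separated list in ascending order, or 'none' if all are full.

col 0: top cell = '.' → open
col 1: top cell = '.' → open
col 2: top cell = '.' → open
col 3: top cell = '.' → open
col 4: top cell = '.' → open

Answer: 0,1,2,3,4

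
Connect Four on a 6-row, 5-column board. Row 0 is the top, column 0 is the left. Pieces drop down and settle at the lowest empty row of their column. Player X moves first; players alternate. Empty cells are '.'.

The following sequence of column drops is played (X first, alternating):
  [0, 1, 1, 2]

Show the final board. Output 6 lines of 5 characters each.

Move 1: X drops in col 0, lands at row 5
Move 2: O drops in col 1, lands at row 5
Move 3: X drops in col 1, lands at row 4
Move 4: O drops in col 2, lands at row 5

Answer: .....
.....
.....
.....
.X...
XOO..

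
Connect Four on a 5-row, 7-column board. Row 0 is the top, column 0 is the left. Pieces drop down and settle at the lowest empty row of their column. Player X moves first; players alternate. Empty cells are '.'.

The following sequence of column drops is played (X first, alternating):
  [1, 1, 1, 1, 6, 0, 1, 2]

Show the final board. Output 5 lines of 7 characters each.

Answer: .X.....
.O.....
.X.....
.O.....
OXO...X

Derivation:
Move 1: X drops in col 1, lands at row 4
Move 2: O drops in col 1, lands at row 3
Move 3: X drops in col 1, lands at row 2
Move 4: O drops in col 1, lands at row 1
Move 5: X drops in col 6, lands at row 4
Move 6: O drops in col 0, lands at row 4
Move 7: X drops in col 1, lands at row 0
Move 8: O drops in col 2, lands at row 4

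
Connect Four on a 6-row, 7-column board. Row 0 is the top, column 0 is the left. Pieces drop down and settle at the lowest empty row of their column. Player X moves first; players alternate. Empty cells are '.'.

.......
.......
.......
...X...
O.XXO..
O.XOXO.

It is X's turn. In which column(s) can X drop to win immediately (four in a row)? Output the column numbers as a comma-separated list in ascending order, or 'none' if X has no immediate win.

col 0: drop X → no win
col 1: drop X → no win
col 2: drop X → no win
col 3: drop X → no win
col 4: drop X → no win
col 5: drop X → no win
col 6: drop X → no win

Answer: none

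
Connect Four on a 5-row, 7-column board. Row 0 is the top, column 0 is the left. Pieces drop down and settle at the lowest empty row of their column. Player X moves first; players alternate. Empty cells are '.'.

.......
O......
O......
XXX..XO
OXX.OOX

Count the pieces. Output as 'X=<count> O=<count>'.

X=7 O=6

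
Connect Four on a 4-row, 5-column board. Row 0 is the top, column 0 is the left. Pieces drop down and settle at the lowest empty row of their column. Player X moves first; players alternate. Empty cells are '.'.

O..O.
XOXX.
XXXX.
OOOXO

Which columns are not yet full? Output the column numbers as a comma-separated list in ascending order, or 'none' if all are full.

col 0: top cell = 'O' → FULL
col 1: top cell = '.' → open
col 2: top cell = '.' → open
col 3: top cell = 'O' → FULL
col 4: top cell = '.' → open

Answer: 1,2,4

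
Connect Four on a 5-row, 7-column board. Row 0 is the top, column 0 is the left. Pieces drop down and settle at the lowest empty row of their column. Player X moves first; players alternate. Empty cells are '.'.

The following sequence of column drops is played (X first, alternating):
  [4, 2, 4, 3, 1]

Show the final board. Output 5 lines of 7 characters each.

Answer: .......
.......
.......
....X..
.XOOX..

Derivation:
Move 1: X drops in col 4, lands at row 4
Move 2: O drops in col 2, lands at row 4
Move 3: X drops in col 4, lands at row 3
Move 4: O drops in col 3, lands at row 4
Move 5: X drops in col 1, lands at row 4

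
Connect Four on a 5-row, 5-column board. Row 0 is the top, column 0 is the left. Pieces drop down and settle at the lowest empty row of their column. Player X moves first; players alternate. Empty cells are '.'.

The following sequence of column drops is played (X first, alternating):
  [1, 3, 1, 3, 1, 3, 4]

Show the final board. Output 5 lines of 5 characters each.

Move 1: X drops in col 1, lands at row 4
Move 2: O drops in col 3, lands at row 4
Move 3: X drops in col 1, lands at row 3
Move 4: O drops in col 3, lands at row 3
Move 5: X drops in col 1, lands at row 2
Move 6: O drops in col 3, lands at row 2
Move 7: X drops in col 4, lands at row 4

Answer: .....
.....
.X.O.
.X.O.
.X.OX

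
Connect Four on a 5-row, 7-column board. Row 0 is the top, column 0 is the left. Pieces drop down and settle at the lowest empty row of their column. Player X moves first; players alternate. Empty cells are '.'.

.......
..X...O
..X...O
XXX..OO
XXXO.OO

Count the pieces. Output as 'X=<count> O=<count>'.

X=8 O=7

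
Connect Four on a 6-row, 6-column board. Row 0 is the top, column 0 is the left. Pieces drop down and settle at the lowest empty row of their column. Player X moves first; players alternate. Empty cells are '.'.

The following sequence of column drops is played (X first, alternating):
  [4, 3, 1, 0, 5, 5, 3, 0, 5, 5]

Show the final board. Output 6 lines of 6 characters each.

Answer: ......
......
.....O
.....X
O..X.O
OX.OXX

Derivation:
Move 1: X drops in col 4, lands at row 5
Move 2: O drops in col 3, lands at row 5
Move 3: X drops in col 1, lands at row 5
Move 4: O drops in col 0, lands at row 5
Move 5: X drops in col 5, lands at row 5
Move 6: O drops in col 5, lands at row 4
Move 7: X drops in col 3, lands at row 4
Move 8: O drops in col 0, lands at row 4
Move 9: X drops in col 5, lands at row 3
Move 10: O drops in col 5, lands at row 2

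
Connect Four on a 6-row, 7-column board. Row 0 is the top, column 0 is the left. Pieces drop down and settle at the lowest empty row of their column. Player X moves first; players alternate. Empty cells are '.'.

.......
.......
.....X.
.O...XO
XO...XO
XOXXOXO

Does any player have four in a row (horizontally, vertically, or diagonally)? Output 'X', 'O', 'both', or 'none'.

X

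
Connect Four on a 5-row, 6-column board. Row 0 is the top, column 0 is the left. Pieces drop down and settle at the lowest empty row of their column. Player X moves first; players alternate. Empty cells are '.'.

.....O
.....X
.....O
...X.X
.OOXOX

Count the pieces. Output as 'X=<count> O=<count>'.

X=5 O=5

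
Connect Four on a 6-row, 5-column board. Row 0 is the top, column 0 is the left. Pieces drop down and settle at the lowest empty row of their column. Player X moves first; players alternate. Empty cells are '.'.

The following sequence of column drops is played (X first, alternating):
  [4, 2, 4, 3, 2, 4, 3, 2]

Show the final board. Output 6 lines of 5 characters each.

Answer: .....
.....
.....
..O.O
..XXX
..OOX

Derivation:
Move 1: X drops in col 4, lands at row 5
Move 2: O drops in col 2, lands at row 5
Move 3: X drops in col 4, lands at row 4
Move 4: O drops in col 3, lands at row 5
Move 5: X drops in col 2, lands at row 4
Move 6: O drops in col 4, lands at row 3
Move 7: X drops in col 3, lands at row 4
Move 8: O drops in col 2, lands at row 3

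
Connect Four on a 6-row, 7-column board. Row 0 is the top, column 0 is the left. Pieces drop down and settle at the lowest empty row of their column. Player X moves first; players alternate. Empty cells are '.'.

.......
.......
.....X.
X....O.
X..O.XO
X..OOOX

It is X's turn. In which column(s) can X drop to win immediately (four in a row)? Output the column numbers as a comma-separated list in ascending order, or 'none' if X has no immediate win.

Answer: 0

Derivation:
col 0: drop X → WIN!
col 1: drop X → no win
col 2: drop X → no win
col 3: drop X → no win
col 4: drop X → no win
col 5: drop X → no win
col 6: drop X → no win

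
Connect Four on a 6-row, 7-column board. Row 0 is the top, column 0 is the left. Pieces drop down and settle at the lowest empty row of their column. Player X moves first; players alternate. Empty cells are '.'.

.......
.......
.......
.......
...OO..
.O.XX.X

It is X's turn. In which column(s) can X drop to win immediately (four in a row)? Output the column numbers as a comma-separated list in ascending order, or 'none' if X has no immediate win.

col 0: drop X → no win
col 1: drop X → no win
col 2: drop X → no win
col 3: drop X → no win
col 4: drop X → no win
col 5: drop X → WIN!
col 6: drop X → no win

Answer: 5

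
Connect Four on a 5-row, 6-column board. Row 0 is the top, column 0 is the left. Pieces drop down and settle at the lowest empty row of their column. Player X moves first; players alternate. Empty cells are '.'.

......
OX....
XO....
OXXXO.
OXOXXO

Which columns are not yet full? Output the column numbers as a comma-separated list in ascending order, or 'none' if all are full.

col 0: top cell = '.' → open
col 1: top cell = '.' → open
col 2: top cell = '.' → open
col 3: top cell = '.' → open
col 4: top cell = '.' → open
col 5: top cell = '.' → open

Answer: 0,1,2,3,4,5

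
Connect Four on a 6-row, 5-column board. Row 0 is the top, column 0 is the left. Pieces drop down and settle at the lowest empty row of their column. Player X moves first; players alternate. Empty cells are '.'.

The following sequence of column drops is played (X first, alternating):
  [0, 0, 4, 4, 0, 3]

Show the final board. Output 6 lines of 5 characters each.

Answer: .....
.....
.....
X....
O...O
X..OX

Derivation:
Move 1: X drops in col 0, lands at row 5
Move 2: O drops in col 0, lands at row 4
Move 3: X drops in col 4, lands at row 5
Move 4: O drops in col 4, lands at row 4
Move 5: X drops in col 0, lands at row 3
Move 6: O drops in col 3, lands at row 5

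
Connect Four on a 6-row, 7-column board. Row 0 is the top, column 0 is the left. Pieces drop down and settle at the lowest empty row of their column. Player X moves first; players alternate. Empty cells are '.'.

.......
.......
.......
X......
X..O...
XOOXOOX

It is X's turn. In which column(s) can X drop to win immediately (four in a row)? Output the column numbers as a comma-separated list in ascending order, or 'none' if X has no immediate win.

col 0: drop X → WIN!
col 1: drop X → no win
col 2: drop X → no win
col 3: drop X → no win
col 4: drop X → no win
col 5: drop X → no win
col 6: drop X → no win

Answer: 0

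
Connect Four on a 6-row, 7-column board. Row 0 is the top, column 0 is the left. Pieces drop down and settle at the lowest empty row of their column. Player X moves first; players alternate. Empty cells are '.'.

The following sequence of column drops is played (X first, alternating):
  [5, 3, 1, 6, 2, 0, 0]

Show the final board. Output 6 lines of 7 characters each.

Answer: .......
.......
.......
.......
X......
OXXO.XO

Derivation:
Move 1: X drops in col 5, lands at row 5
Move 2: O drops in col 3, lands at row 5
Move 3: X drops in col 1, lands at row 5
Move 4: O drops in col 6, lands at row 5
Move 5: X drops in col 2, lands at row 5
Move 6: O drops in col 0, lands at row 5
Move 7: X drops in col 0, lands at row 4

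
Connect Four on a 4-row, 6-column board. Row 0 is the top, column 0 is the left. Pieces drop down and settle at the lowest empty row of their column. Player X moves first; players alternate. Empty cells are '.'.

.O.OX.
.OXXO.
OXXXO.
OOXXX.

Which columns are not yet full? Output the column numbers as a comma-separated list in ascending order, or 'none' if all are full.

col 0: top cell = '.' → open
col 1: top cell = 'O' → FULL
col 2: top cell = '.' → open
col 3: top cell = 'O' → FULL
col 4: top cell = 'X' → FULL
col 5: top cell = '.' → open

Answer: 0,2,5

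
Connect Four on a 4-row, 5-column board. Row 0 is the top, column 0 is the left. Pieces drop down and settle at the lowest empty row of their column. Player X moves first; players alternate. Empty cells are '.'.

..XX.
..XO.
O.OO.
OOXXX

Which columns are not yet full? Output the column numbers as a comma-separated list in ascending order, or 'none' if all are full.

col 0: top cell = '.' → open
col 1: top cell = '.' → open
col 2: top cell = 'X' → FULL
col 3: top cell = 'X' → FULL
col 4: top cell = '.' → open

Answer: 0,1,4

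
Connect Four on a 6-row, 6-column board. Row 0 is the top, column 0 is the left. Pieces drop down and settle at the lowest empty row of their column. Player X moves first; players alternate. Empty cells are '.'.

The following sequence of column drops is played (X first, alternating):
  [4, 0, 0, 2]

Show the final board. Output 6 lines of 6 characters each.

Move 1: X drops in col 4, lands at row 5
Move 2: O drops in col 0, lands at row 5
Move 3: X drops in col 0, lands at row 4
Move 4: O drops in col 2, lands at row 5

Answer: ......
......
......
......
X.....
O.O.X.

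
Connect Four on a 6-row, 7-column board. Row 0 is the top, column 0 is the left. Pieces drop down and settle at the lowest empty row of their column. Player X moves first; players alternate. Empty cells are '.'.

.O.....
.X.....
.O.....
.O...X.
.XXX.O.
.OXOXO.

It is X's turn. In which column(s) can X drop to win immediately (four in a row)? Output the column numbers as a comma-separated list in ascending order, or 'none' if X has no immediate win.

col 0: drop X → no win
col 2: drop X → no win
col 3: drop X → no win
col 4: drop X → WIN!
col 5: drop X → no win
col 6: drop X → no win

Answer: 4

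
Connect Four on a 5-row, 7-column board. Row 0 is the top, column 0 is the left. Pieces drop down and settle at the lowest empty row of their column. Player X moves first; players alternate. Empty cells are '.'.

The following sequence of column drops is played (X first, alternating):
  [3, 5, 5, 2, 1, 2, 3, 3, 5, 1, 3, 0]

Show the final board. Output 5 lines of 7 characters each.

Answer: .......
...X...
...O.X.
.OOX.X.
OXOX.O.

Derivation:
Move 1: X drops in col 3, lands at row 4
Move 2: O drops in col 5, lands at row 4
Move 3: X drops in col 5, lands at row 3
Move 4: O drops in col 2, lands at row 4
Move 5: X drops in col 1, lands at row 4
Move 6: O drops in col 2, lands at row 3
Move 7: X drops in col 3, lands at row 3
Move 8: O drops in col 3, lands at row 2
Move 9: X drops in col 5, lands at row 2
Move 10: O drops in col 1, lands at row 3
Move 11: X drops in col 3, lands at row 1
Move 12: O drops in col 0, lands at row 4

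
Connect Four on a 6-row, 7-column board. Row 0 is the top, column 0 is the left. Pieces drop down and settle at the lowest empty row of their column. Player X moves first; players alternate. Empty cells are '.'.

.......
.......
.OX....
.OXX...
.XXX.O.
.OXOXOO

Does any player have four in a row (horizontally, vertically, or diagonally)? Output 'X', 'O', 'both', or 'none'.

X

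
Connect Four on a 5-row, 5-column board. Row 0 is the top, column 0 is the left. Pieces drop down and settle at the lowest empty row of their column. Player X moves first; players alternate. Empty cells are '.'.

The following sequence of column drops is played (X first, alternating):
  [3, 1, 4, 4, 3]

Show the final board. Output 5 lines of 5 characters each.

Answer: .....
.....
.....
...XO
.O.XX

Derivation:
Move 1: X drops in col 3, lands at row 4
Move 2: O drops in col 1, lands at row 4
Move 3: X drops in col 4, lands at row 4
Move 4: O drops in col 4, lands at row 3
Move 5: X drops in col 3, lands at row 3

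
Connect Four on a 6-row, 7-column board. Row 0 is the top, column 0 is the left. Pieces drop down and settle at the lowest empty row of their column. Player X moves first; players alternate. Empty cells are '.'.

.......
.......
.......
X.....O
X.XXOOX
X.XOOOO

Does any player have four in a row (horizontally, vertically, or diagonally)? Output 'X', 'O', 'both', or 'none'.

O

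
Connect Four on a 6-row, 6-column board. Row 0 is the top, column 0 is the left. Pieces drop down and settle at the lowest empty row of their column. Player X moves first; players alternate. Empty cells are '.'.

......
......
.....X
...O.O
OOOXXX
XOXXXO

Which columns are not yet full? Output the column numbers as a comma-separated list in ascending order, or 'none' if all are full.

Answer: 0,1,2,3,4,5

Derivation:
col 0: top cell = '.' → open
col 1: top cell = '.' → open
col 2: top cell = '.' → open
col 3: top cell = '.' → open
col 4: top cell = '.' → open
col 5: top cell = '.' → open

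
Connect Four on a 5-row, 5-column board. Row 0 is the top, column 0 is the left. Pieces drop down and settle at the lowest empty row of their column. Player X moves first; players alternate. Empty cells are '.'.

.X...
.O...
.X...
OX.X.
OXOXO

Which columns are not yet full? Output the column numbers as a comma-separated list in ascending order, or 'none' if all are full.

Answer: 0,2,3,4

Derivation:
col 0: top cell = '.' → open
col 1: top cell = 'X' → FULL
col 2: top cell = '.' → open
col 3: top cell = '.' → open
col 4: top cell = '.' → open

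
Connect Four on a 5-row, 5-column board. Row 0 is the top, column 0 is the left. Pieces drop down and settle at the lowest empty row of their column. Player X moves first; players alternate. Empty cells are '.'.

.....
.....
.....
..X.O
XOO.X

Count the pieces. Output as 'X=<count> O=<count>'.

X=3 O=3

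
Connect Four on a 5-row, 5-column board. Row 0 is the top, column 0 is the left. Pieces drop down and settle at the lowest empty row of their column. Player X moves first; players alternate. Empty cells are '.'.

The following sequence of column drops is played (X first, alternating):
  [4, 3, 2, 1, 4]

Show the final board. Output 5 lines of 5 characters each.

Move 1: X drops in col 4, lands at row 4
Move 2: O drops in col 3, lands at row 4
Move 3: X drops in col 2, lands at row 4
Move 4: O drops in col 1, lands at row 4
Move 5: X drops in col 4, lands at row 3

Answer: .....
.....
.....
....X
.OXOX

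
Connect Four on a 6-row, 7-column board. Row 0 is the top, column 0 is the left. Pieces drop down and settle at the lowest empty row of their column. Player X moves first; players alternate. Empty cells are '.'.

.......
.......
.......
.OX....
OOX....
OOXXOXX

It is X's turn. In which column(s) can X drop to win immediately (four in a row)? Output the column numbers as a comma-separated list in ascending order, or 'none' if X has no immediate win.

Answer: 2

Derivation:
col 0: drop X → no win
col 1: drop X → no win
col 2: drop X → WIN!
col 3: drop X → no win
col 4: drop X → no win
col 5: drop X → no win
col 6: drop X → no win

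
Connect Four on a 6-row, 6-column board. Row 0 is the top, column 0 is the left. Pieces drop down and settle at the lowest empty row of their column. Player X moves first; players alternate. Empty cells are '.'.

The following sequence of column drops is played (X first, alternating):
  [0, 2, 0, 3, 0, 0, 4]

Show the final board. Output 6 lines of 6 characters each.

Move 1: X drops in col 0, lands at row 5
Move 2: O drops in col 2, lands at row 5
Move 3: X drops in col 0, lands at row 4
Move 4: O drops in col 3, lands at row 5
Move 5: X drops in col 0, lands at row 3
Move 6: O drops in col 0, lands at row 2
Move 7: X drops in col 4, lands at row 5

Answer: ......
......
O.....
X.....
X.....
X.OOX.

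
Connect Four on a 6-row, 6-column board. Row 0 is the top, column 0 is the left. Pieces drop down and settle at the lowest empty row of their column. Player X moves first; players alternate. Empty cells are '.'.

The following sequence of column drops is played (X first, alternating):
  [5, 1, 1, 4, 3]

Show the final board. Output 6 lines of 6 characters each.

Move 1: X drops in col 5, lands at row 5
Move 2: O drops in col 1, lands at row 5
Move 3: X drops in col 1, lands at row 4
Move 4: O drops in col 4, lands at row 5
Move 5: X drops in col 3, lands at row 5

Answer: ......
......
......
......
.X....
.O.XOX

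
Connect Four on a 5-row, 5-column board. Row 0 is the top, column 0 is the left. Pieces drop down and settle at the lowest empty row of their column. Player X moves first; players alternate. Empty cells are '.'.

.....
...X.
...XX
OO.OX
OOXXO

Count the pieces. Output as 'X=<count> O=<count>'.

X=6 O=6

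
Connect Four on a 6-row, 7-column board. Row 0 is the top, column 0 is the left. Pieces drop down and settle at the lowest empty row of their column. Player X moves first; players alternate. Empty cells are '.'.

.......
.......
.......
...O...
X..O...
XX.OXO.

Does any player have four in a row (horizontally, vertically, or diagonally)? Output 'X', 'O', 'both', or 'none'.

none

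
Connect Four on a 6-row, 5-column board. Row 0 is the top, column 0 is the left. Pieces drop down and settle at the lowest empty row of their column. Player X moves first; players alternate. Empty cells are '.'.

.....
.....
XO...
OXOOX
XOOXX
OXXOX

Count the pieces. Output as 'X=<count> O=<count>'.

X=9 O=8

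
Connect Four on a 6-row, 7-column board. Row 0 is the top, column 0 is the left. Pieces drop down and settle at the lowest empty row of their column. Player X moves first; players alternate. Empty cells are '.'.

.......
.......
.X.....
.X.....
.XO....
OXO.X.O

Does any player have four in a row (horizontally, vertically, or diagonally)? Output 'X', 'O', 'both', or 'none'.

X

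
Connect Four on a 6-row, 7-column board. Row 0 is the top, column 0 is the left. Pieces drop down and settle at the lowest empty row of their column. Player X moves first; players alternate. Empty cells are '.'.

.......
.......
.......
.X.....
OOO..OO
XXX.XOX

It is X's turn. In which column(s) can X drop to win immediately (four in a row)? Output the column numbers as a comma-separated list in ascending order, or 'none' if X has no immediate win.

col 0: drop X → no win
col 1: drop X → no win
col 2: drop X → no win
col 3: drop X → WIN!
col 4: drop X → no win
col 5: drop X → no win
col 6: drop X → no win

Answer: 3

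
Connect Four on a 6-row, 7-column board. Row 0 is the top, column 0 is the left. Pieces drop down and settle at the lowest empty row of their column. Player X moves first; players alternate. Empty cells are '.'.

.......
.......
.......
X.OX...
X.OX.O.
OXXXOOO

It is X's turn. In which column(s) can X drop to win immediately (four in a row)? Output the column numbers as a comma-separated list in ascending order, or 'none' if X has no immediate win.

Answer: 3

Derivation:
col 0: drop X → no win
col 1: drop X → no win
col 2: drop X → no win
col 3: drop X → WIN!
col 4: drop X → no win
col 5: drop X → no win
col 6: drop X → no win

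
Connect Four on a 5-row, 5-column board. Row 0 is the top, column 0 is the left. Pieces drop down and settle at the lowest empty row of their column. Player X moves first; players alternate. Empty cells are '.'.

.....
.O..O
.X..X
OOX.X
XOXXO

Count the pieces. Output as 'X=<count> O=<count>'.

X=7 O=6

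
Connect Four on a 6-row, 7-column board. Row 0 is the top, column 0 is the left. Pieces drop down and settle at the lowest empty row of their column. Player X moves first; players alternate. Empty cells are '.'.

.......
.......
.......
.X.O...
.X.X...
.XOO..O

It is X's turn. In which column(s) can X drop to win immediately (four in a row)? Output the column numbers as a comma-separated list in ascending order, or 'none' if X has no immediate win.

col 0: drop X → no win
col 1: drop X → WIN!
col 2: drop X → no win
col 3: drop X → no win
col 4: drop X → no win
col 5: drop X → no win
col 6: drop X → no win

Answer: 1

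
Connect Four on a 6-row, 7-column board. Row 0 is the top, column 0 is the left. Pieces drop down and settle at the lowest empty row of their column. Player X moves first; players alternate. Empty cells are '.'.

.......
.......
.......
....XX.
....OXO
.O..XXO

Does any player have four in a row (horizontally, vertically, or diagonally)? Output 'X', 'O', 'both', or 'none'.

none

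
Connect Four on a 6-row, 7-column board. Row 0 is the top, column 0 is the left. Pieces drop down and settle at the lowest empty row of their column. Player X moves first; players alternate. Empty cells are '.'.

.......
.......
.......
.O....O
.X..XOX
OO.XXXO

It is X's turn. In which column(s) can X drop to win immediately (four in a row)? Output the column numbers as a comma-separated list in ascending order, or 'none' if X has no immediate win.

Answer: 2

Derivation:
col 0: drop X → no win
col 1: drop X → no win
col 2: drop X → WIN!
col 3: drop X → no win
col 4: drop X → no win
col 5: drop X → no win
col 6: drop X → no win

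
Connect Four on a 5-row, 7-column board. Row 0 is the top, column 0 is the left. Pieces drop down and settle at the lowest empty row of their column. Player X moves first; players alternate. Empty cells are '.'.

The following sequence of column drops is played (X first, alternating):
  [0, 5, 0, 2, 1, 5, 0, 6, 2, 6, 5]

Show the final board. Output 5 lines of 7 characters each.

Answer: .......
.......
X....X.
X.X..OO
XXO..OO

Derivation:
Move 1: X drops in col 0, lands at row 4
Move 2: O drops in col 5, lands at row 4
Move 3: X drops in col 0, lands at row 3
Move 4: O drops in col 2, lands at row 4
Move 5: X drops in col 1, lands at row 4
Move 6: O drops in col 5, lands at row 3
Move 7: X drops in col 0, lands at row 2
Move 8: O drops in col 6, lands at row 4
Move 9: X drops in col 2, lands at row 3
Move 10: O drops in col 6, lands at row 3
Move 11: X drops in col 5, lands at row 2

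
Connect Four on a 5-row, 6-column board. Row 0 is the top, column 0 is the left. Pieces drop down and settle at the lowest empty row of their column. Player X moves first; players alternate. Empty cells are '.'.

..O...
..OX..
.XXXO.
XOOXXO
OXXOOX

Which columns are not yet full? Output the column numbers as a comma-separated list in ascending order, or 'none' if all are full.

col 0: top cell = '.' → open
col 1: top cell = '.' → open
col 2: top cell = 'O' → FULL
col 3: top cell = '.' → open
col 4: top cell = '.' → open
col 5: top cell = '.' → open

Answer: 0,1,3,4,5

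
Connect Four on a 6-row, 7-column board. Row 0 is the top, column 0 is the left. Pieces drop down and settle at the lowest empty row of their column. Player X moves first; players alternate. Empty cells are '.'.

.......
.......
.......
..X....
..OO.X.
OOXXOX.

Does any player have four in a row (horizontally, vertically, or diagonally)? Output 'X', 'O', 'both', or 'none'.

none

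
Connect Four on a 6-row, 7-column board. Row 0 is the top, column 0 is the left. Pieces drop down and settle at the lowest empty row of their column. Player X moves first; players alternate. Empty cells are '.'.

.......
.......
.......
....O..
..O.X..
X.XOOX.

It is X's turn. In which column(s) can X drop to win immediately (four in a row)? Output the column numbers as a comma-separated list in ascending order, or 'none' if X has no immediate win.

Answer: none

Derivation:
col 0: drop X → no win
col 1: drop X → no win
col 2: drop X → no win
col 3: drop X → no win
col 4: drop X → no win
col 5: drop X → no win
col 6: drop X → no win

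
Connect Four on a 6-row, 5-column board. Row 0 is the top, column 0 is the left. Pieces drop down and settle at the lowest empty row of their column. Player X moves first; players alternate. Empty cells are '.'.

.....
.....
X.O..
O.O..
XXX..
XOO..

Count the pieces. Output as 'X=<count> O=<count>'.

X=5 O=5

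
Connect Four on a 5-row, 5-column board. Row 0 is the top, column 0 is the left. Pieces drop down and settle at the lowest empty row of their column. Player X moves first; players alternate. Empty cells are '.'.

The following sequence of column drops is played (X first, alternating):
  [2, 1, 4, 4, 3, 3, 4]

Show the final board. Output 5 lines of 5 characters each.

Move 1: X drops in col 2, lands at row 4
Move 2: O drops in col 1, lands at row 4
Move 3: X drops in col 4, lands at row 4
Move 4: O drops in col 4, lands at row 3
Move 5: X drops in col 3, lands at row 4
Move 6: O drops in col 3, lands at row 3
Move 7: X drops in col 4, lands at row 2

Answer: .....
.....
....X
...OO
.OXXX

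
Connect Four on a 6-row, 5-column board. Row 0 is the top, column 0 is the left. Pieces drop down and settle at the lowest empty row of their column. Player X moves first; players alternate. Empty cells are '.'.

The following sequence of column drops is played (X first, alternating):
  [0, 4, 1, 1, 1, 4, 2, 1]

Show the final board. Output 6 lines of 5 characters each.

Answer: .....
.....
.O...
.X...
.O..O
XXX.O

Derivation:
Move 1: X drops in col 0, lands at row 5
Move 2: O drops in col 4, lands at row 5
Move 3: X drops in col 1, lands at row 5
Move 4: O drops in col 1, lands at row 4
Move 5: X drops in col 1, lands at row 3
Move 6: O drops in col 4, lands at row 4
Move 7: X drops in col 2, lands at row 5
Move 8: O drops in col 1, lands at row 2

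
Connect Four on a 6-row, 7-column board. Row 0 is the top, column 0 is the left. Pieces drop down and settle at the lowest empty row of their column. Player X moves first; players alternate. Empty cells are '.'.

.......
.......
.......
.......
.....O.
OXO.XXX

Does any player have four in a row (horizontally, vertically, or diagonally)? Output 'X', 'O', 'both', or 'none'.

none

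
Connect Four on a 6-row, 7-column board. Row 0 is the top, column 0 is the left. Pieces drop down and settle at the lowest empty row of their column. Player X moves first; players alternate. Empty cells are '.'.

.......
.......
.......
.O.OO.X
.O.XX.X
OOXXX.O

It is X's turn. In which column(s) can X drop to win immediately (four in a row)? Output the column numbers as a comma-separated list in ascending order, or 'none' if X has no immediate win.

Answer: 5

Derivation:
col 0: drop X → no win
col 1: drop X → no win
col 2: drop X → no win
col 3: drop X → no win
col 4: drop X → no win
col 5: drop X → WIN!
col 6: drop X → no win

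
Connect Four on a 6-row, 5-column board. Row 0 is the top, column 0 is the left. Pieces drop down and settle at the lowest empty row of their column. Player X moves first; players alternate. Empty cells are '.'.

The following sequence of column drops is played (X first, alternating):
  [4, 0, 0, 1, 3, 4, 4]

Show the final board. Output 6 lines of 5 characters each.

Answer: .....
.....
.....
....X
X...O
OO.XX

Derivation:
Move 1: X drops in col 4, lands at row 5
Move 2: O drops in col 0, lands at row 5
Move 3: X drops in col 0, lands at row 4
Move 4: O drops in col 1, lands at row 5
Move 5: X drops in col 3, lands at row 5
Move 6: O drops in col 4, lands at row 4
Move 7: X drops in col 4, lands at row 3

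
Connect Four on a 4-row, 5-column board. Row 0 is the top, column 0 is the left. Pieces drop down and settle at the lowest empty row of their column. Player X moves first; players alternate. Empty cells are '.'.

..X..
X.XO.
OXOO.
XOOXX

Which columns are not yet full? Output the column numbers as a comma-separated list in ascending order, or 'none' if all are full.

Answer: 0,1,3,4

Derivation:
col 0: top cell = '.' → open
col 1: top cell = '.' → open
col 2: top cell = 'X' → FULL
col 3: top cell = '.' → open
col 4: top cell = '.' → open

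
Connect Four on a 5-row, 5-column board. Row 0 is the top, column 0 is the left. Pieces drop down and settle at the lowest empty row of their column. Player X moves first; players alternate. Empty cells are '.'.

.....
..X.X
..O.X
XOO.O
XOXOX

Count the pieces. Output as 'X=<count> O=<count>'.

X=7 O=6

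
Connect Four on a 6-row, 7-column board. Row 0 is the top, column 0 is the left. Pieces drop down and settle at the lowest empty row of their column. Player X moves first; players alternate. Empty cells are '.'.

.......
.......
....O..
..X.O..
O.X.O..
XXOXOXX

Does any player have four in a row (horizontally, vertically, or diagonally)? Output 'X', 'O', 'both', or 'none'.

O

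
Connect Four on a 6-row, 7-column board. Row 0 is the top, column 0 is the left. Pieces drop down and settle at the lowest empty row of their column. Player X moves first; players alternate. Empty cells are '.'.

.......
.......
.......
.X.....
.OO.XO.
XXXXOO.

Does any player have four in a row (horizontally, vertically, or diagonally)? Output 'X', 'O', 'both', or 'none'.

X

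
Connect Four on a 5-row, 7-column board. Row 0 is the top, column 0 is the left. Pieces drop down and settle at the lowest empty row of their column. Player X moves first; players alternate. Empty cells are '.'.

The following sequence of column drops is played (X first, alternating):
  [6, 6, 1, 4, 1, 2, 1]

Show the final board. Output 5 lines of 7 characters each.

Move 1: X drops in col 6, lands at row 4
Move 2: O drops in col 6, lands at row 3
Move 3: X drops in col 1, lands at row 4
Move 4: O drops in col 4, lands at row 4
Move 5: X drops in col 1, lands at row 3
Move 6: O drops in col 2, lands at row 4
Move 7: X drops in col 1, lands at row 2

Answer: .......
.......
.X.....
.X....O
.XO.O.X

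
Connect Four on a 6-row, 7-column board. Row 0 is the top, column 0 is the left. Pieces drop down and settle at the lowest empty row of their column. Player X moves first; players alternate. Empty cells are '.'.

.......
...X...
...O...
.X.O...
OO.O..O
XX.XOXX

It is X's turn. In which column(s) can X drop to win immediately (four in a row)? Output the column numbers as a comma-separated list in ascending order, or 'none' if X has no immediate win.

Answer: 2

Derivation:
col 0: drop X → no win
col 1: drop X → no win
col 2: drop X → WIN!
col 3: drop X → no win
col 4: drop X → no win
col 5: drop X → no win
col 6: drop X → no win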